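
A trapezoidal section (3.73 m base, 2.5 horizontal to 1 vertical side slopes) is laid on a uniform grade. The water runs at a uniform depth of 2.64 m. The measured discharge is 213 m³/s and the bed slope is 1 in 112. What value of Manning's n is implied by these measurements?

n = 0.016

With bottom width b = 3.73 m and side slope z = 2.5: A = (b + zy)y = (3.73 + 2.5×2.64)×2.64 = 27.27 m²; P = b + 2y√(1+z²) = 3.73 + 2×2.64×2.693 = 17.95 m.
Hydraulic radius R = A/P = 27.27/17.95 = 1.52 m.
Rearranging Manning's equation: n = (1/Q) A R^(2/3) S^(1/2) = (1/213) × 27.27 × 1.52^(2/3) × √0.008929 = 0.016.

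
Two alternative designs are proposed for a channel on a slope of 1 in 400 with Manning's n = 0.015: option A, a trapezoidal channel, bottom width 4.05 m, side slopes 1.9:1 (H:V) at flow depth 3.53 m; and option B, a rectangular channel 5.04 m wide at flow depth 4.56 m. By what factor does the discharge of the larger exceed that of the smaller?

Channel A: With bottom width b = 4.05 m and side slope z = 1.9: A = (b + zy)y = (4.05 + 1.9×3.53)×3.53 = 37.97 m²; P = b + 2y√(1+z²) = 4.05 + 2×3.53×2.147 = 19.21 m. Hydraulic radius R = A/P = 37.97/19.21 = 1.977 m. Q_A = (1/0.015)·37.97·1.977^(2/3)·√0.0025 = 199.4 m³/s.
Channel B: Flow area A = b·y = 5.04 × 4.56 = 22.98 m². Wetted perimeter P = b + 2y = 5.04 + 2×4.56 = 14.16 m. Hydraulic radius R = A/P = 22.98/14.16 = 1.623 m. Q_B = (1/0.015)·22.98·1.623^(2/3)·√0.0025 = 105.8 m³/s.
The larger discharge is 199.4 m³/s and the smaller is 105.8 m³/s; the ratio is 1.88.

1.88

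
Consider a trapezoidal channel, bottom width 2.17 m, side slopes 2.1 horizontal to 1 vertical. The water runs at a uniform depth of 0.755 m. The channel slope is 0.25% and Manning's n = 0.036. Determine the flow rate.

With bottom width b = 2.17 m and side slope z = 2.1: A = (b + zy)y = (2.17 + 2.1×0.755)×0.755 = 2.835 m²; P = b + 2y√(1+z²) = 2.17 + 2×0.755×2.326 = 5.682 m.
Hydraulic radius R = A/P = 2.835/5.682 = 0.499 m.
Manning's equation: Q = (1/n) A R^(2/3) S^(1/2) = (1/0.036) × 2.835 × 0.499^(2/3) × 0.0025^(1/2) = 2.48 m³/s.

Q = 2.48 m³/s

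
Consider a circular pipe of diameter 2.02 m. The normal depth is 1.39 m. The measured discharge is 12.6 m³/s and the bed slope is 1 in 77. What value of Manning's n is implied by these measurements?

n = 0.015

For a circular section of diameter D = 2.02 m at depth y = 1.39 m, the central angle is θ = 2 arccos(1 − 2y/D) = 3.913 rad. Then A = (D²/8)(θ − sin θ) = 2.351 m² and P = Dθ/2 = 3.952 m.
Hydraulic radius R = A/P = 2.351/3.952 = 0.595 m.
Rearranging Manning's equation: n = (1/Q) A R^(2/3) S^(1/2) = (1/12.6) × 2.351 × 0.595^(2/3) × √0.01299 = 0.015.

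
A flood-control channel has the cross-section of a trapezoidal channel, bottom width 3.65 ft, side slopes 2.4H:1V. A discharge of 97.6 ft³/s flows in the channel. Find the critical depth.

At critical depth, Q² T / (g A³) = 1, i.e. A³/T = Q²/g = 97.6²/32.2 = 295.8.
At y = 2.37 ft: A³/T = 721.4 — too large.
At y = 1.9 ft: A³/T = 297.2 — close enough.

y_c = 1.9 ft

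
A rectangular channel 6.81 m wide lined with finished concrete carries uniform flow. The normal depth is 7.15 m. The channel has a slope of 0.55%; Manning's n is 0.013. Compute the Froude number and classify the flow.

supercritical

Flow area A = b·y = 6.81 × 7.15 = 48.69 m². Wetted perimeter P = b + 2y = 6.81 + 2×7.15 = 21.11 m.
Hydraulic radius R = A/P = 48.69/21.11 = 2.307 m.
V = (1/n) R^(2/3) √S = (1/0.013) × 2.307^(2/3) × √0.0055 = 9.959 m/s. Hydraulic depth D_h = A/T = 48.69/6.81 = 7.15 m.
Froude number Fr = V/√(g·D_h) = 9.959/√(9.81×7.15) = 1.19, which is greater than 1, so the flow is supercritical.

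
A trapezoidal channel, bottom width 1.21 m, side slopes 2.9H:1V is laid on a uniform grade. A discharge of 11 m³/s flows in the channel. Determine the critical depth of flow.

y_c = 1.05 m

At critical depth, Q² T / (g A³) = 1, i.e. A³/T = Q²/g = 11²/9.81 = 12.33.
Trying y = 0.739 m: A³/T = 2.768 — low.
Trying y = 1.18 m: A³/T = 20.27 — high.
Trying y = 1.05 m: A³/T = 12.22 — matches.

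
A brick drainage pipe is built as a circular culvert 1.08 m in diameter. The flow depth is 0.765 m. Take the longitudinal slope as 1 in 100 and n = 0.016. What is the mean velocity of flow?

For a circular section of diameter D = 1.08 m at depth y = 0.765 m, the central angle is θ = 2 arccos(1 − 2y/D) = 4.001 rad. Then A = (D²/8)(θ − sin θ) = 0.6938 m² and P = Dθ/2 = 2.161 m.
Hydraulic radius R = A/P = 0.6938/2.161 = 0.3211 m.
From Manning's equation, V = (1/n) R^(2/3) S^(1/2) = (1/0.016) × 0.3211^(2/3) × 0.01^(1/2) = 2.93 m/s.

V = 2.93 m/s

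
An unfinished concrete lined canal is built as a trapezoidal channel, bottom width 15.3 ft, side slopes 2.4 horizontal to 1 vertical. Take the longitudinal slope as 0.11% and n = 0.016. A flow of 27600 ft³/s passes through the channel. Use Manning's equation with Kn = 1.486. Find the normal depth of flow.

Manning's equation rearranged: A R^(2/3) = nQ / (1.486·√S) = 0.016 × 27600 / (1.486 × √0.0011) = 8960.
Try y = 28.4 ft: A R^(2/3) = 14120 — high.
Try y = 21.1 ft: A R^(2/3) = 6935 — low.
Try y = 23.5 ft: A R^(2/3) = 8956 — ≈ 8960.

y_n = 23.5 ft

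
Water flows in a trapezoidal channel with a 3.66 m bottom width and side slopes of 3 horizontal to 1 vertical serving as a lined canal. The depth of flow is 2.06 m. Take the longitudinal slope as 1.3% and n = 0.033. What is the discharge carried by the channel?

With bottom width b = 3.66 m and side slope z = 3: A = (b + zy)y = (3.66 + 3×2.06)×2.06 = 20.27 m²; P = b + 2y√(1+z²) = 3.66 + 2×2.06×3.162 = 16.69 m.
Hydraulic radius R = A/P = 20.27/16.69 = 1.215 m.
Manning's equation: Q = (1/n) A R^(2/3) S^(1/2) = (1/0.033) × 20.27 × 1.215^(2/3) × 0.013^(1/2) = 79.7 m³/s.

Q = 79.7 m³/s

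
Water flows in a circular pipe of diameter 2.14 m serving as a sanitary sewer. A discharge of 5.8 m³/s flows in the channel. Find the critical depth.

y_c = 1.14 m

At critical depth, Q² T / (g A³) = 1, i.e. A³/T = Q²/g = 5.8²/9.81 = 3.429.
At y = 1.27 m: A³/T = 5.232 — too large.
At y = 0.843 m: A³/T = 1.091 — too small.
At y = 1.14 m: A³/T = 3.462 — close enough.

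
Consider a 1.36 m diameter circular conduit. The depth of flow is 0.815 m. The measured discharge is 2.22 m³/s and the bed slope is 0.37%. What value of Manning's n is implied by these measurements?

n = 0.013

For a circular section of diameter D = 1.36 m at depth y = 0.815 m, the central angle is θ = 2 arccos(1 − 2y/D) = 3.541 rad. Then A = (D²/8)(θ − sin θ) = 0.9087 m² and P = Dθ/2 = 2.408 m.
Hydraulic radius R = A/P = 0.9087/2.408 = 0.3774 m.
Rearranging Manning's equation: n = (1/Q) A R^(2/3) S^(1/2) = (1/2.22) × 0.9087 × 0.3774^(2/3) × √0.0037 = 0.013.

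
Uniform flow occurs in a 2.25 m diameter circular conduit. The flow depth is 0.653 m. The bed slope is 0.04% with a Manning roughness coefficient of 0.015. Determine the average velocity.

For a circular section of diameter D = 2.25 m at depth y = 0.653 m, the central angle is θ = 2 arccos(1 − 2y/D) = 2.276 rad. Then A = (D²/8)(θ − sin θ) = 0.9581 m² and P = Dθ/2 = 2.56 m.
Hydraulic radius R = A/P = 0.9581/2.56 = 0.3742 m.
From Manning's equation, V = (1/n) R^(2/3) S^(1/2) = (1/0.015) × 0.3742^(2/3) × 0.0004^(1/2) = 0.692 m/s.

V = 0.692 m/s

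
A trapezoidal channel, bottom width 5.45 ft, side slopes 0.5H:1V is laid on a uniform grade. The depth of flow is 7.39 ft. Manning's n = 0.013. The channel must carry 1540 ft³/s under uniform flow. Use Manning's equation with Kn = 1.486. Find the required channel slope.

S = 0.00889

With bottom width b = 5.45 ft and side slope z = 0.5: A = (b + zy)y = (5.45 + 0.5×7.39)×7.39 = 67.58 ft²; P = b + 2y√(1+z²) = 5.45 + 2×7.39×1.118 = 21.97 ft.
Hydraulic radius R = A/P = 67.58/21.97 = 3.075 ft.
From Manning's equation, S = [nQ / (1.486 A R^(2/3))]² = [0.013 × 1540 / (1.486 × 67.58 × 3.075^(2/3))]² = 0.00889.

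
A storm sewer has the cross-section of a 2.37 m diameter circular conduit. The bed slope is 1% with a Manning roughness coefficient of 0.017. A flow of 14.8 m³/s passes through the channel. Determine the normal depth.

y_n = 1.62 m

Manning's equation rearranged: A R^(2/3) = nQ / (1·√S) = 0.017 × 14.8 / (√0.01) = 2.516.
At y = 1.21 m: A R^(2/3) = 1.612 — too small.
At y = 2.03 m: A R^(2/3) = 3.225 — too large.
At y = 1.62 m: A R^(2/3) = 2.524 — close enough.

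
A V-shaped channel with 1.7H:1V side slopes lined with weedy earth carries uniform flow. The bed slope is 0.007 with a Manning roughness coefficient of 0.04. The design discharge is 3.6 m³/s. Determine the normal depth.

y_n = 1.24 m

Manning's equation rearranged: A R^(2/3) = nQ / (1·√S) = 0.04 × 3.6 / (√0.007) = 1.721.
Try y = 1.03 m: A R^(2/3) = 1.049 — short.
Try y = 1.34 m: A R^(2/3) = 2.117 — over.
Try y = 1.24 m: A R^(2/3) = 1.721 — matches.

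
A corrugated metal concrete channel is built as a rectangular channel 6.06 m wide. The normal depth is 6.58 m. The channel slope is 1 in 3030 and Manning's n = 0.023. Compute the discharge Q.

Q = 51.2 m³/s

Flow area A = b·y = 6.06 × 6.58 = 39.87 m². Wetted perimeter P = b + 2y = 6.06 + 2×6.58 = 19.22 m.
Hydraulic radius R = A/P = 39.87/19.22 = 2.075 m.
Manning's equation: Q = (1/n) A R^(2/3) S^(1/2) = (1/0.023) × 39.87 × 2.075^(2/3) × 0.00033^(1/2) = 51.2 m³/s.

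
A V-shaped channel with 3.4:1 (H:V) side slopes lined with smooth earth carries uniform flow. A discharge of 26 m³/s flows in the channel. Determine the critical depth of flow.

At critical depth, Q² T / (g A³) = 1, i.e. A³/T = Q²/g = 26²/9.81 = 68.91.
Try y = 1.94 m: A³/T = 158.8 — over.
Try y = 1.33 m: A³/T = 24.05 — short.
Try y = 1.64 m: A³/T = 68.57 — matches.

y_c = 1.64 m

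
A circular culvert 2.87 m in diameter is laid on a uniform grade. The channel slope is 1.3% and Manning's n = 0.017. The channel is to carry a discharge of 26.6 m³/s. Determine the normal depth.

Manning's equation rearranged: A R^(2/3) = nQ / (1·√S) = 0.017 × 26.6 / (√0.013) = 3.966.
Try y = 1.32 m: A R^(2/3) = 2.244 — low.
Try y = 2.37 m: A R^(2/3) = 5.219 — high.
Try y = 1.88 m: A R^(2/3) = 3.965 — close enough.

y_n = 1.88 m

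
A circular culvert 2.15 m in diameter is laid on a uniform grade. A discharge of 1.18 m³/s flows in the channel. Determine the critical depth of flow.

y_c = 0.497 m

At critical depth, Q² T / (g A³) = 1, i.e. A³/T = Q²/g = 1.18²/9.81 = 0.1419.
Trying y = 0.389 m: A³/T = 0.05421 — short.
Trying y = 0.631 m: A³/T = 0.3583 — over.
Trying y = 0.497 m: A³/T = 0.1415 — matches.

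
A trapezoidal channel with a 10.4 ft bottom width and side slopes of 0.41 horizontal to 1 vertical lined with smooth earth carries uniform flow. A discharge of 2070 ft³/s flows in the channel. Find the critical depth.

y_c = 9.4 ft

At critical depth, Q² T / (g A³) = 1, i.e. A³/T = Q²/g = 2070²/32.2 = 133100.
Trying y = 7.21 ft: A³/T = 54740 — short.
Trying y = 9.4 ft: A³/T = 132800 — ≈ 133100.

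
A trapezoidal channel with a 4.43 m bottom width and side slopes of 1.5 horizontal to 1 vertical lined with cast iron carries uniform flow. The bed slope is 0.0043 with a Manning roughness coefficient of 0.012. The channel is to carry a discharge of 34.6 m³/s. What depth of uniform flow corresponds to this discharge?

y_n = 1.16 m

Manning's equation rearranged: A R^(2/3) = nQ / (1·√S) = 0.012 × 34.6 / (√0.0043) = 6.332.
At y = 1.45 m: A R^(2/3) = 9.524 — over.
At y = 0.914 m: A R^(2/3) = 4.125 — short.
At y = 1.16 m: A R^(2/3) = 6.326 — matches.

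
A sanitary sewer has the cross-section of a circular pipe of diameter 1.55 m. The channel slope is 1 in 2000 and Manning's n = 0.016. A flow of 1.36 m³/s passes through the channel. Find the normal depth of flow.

Manning's equation rearranged: A R^(2/3) = nQ / (1·√S) = 0.016 × 1.36 / (√0.0005) = 0.9731.
Try y = 1.44 m: A R^(2/3) = 1.078 — high.
Try y = 0.942 m: A R^(2/3) = 0.6871 — low.
Try y = 1.23 m: A R^(2/3) = 0.9725 — close enough.

y_n = 1.23 m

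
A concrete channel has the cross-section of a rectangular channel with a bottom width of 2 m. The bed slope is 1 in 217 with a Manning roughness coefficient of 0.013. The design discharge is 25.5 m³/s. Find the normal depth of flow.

y_n = 2.96 m

Manning's equation rearranged: A R^(2/3) = nQ / (1·√S) = 0.013 × 25.5 / (√0.004608) = 4.883.
Try y = 2.15 m: A R^(2/3) = 3.333 — too small.
Try y = 3.75 m: A R^(2/3) = 6.406 — too large.
Try y = 2.96 m: A R^(2/3) = 4.876 — close enough.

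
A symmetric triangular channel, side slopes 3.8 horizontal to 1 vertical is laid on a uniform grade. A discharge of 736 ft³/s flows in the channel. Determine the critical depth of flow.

At critical depth, Q² T / (g A³) = 1, i.e. A³/T = Q²/g = 736²/32.2 = 16820.
At y = 5.37 ft: A³/T = 32240 — too large.
At y = 4.71 ft: A³/T = 16740 — ≈ 16820.

y_c = 4.71 ft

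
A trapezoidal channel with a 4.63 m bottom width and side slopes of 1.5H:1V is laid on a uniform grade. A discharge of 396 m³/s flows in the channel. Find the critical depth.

At critical depth, Q² T / (g A³) = 1, i.e. A³/T = Q²/g = 396²/9.81 = 15990.
Trying y = 6.81 m: A³/T = 41230 — over.
Trying y = 4.45 m: A³/T = 7081 — short.
Trying y = 5.43 m: A³/T = 15960 — close enough.

y_c = 5.43 m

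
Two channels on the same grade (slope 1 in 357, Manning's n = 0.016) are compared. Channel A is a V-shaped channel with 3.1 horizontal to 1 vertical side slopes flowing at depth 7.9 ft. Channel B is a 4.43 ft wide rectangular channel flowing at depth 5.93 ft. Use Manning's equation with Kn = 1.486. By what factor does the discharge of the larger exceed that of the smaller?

12.9

Channel A: For a triangular section with side slope z = 3.1: A = zy² = 3.1×7.9² = 193.5 ft²; P = 2y√(1+z²) = 2×7.9×3.257 = 51.47 ft. Hydraulic radius R = A/P = 193.5/51.47 = 3.759 ft. Q_A = (1.486/0.016)·193.5·3.759^(2/3)·√0.002801 = 2299 ft³/s.
Channel B: Flow area A = b·y = 4.43 × 5.93 = 26.27 ft². Wetted perimeter P = b + 2y = 4.43 + 2×5.93 = 16.29 ft. Hydraulic radius R = A/P = 26.27/16.29 = 1.613 ft. Q_B = (1.486/0.016)·26.27·1.613^(2/3)·√0.002801 = 177.6 ft³/s.
The larger discharge is 2299 ft³/s and the smaller is 177.6 ft³/s; the ratio is 12.9.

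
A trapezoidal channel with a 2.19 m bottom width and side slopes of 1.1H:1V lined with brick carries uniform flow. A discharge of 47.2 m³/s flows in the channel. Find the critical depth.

y_c = 2.45 m

At critical depth, Q² T / (g A³) = 1, i.e. A³/T = Q²/g = 47.2²/9.81 = 227.1.
Trying y = 1.84 m: A³/T = 74.73 — short.
Trying y = 2.78 m: A³/T = 373.9 — over.
Trying y = 2.45 m: A³/T = 226.2 — matches.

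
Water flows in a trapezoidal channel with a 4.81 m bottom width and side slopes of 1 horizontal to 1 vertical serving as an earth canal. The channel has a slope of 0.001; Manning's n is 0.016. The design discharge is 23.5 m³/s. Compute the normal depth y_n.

Manning's equation rearranged: A R^(2/3) = nQ / (1·√S) = 0.016 × 23.5 / (√0.001) = 11.89.
Try y = 1.17 m: A R^(2/3) = 6.336 — low.
Try y = 2.11 m: A R^(2/3) = 17.88 — high.
Try y = 1.68 m: A R^(2/3) = 11.9 — ≈ 11.89.

y_n = 1.68 m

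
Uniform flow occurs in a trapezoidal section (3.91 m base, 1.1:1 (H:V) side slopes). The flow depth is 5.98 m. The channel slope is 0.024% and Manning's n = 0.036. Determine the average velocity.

With bottom width b = 3.91 m and side slope z = 1.1: A = (b + zy)y = (3.91 + 1.1×5.98)×5.98 = 62.72 m²; P = b + 2y√(1+z²) = 3.91 + 2×5.98×1.487 = 21.69 m.
Hydraulic radius R = A/P = 62.72/21.69 = 2.892 m.
From Manning's equation, V = (1/n) R^(2/3) S^(1/2) = (1/0.036) × 2.892^(2/3) × 0.00024^(1/2) = 0.873 m/s.

V = 0.873 m/s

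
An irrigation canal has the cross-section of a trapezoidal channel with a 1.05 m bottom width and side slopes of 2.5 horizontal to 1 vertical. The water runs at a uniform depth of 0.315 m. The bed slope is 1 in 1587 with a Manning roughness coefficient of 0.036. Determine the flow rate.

Q = 0.143 m³/s

With bottom width b = 1.05 m and side slope z = 2.5: A = (b + zy)y = (1.05 + 2.5×0.315)×0.315 = 0.5788 m²; P = b + 2y√(1+z²) = 1.05 + 2×0.315×2.693 = 2.746 m.
Hydraulic radius R = A/P = 0.5788/2.746 = 0.2108 m.
Manning's equation: Q = (1/n) A R^(2/3) S^(1/2) = (1/0.036) × 0.5788 × 0.2108^(2/3) × 0.0006301^(1/2) = 0.143 m³/s.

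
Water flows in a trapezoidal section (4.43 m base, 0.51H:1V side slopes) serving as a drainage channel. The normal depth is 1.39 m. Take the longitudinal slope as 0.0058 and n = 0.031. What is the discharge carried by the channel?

Q = 16.9 m³/s

With bottom width b = 4.43 m and side slope z = 0.51: A = (b + zy)y = (4.43 + 0.51×1.39)×1.39 = 7.143 m²; P = b + 2y√(1+z²) = 4.43 + 2×1.39×1.123 = 7.551 m.
Hydraulic radius R = A/P = 7.143/7.551 = 0.946 m.
Manning's equation: Q = (1/n) A R^(2/3) S^(1/2) = (1/0.031) × 7.143 × 0.946^(2/3) × 0.0058^(1/2) = 16.9 m³/s.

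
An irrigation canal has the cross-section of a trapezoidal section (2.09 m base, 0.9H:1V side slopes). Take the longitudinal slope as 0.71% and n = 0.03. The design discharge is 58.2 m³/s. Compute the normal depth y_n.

Manning's equation rearranged: A R^(2/3) = nQ / (1·√S) = 0.03 × 58.2 / (√0.0071) = 20.72.
Try y = 2.81 m: A R^(2/3) = 15.81 — low.
Try y = 3.73 m: A R^(2/3) = 28.66 — high.
Try y = 3.2 m: A R^(2/3) = 20.71 — close enough.

y_n = 3.2 m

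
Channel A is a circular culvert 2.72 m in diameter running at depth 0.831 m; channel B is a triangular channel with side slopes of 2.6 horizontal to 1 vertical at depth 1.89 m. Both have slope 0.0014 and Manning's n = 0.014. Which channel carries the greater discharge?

Channel A: For a circular section of diameter D = 2.72 m at depth y = 0.831 m, the central angle is θ = 2 arccos(1 − 2y/D) = 2.343 rad. Then A = (D²/8)(θ − sin θ) = 1.504 m² and P = Dθ/2 = 3.186 m. Hydraulic radius R = A/P = 1.504/3.186 = 0.472 m. Q_A = (1/0.014)·1.504·0.472^(2/3)·√0.0014 = 2.436 m³/s.
Channel B: For a triangular section with side slope z = 2.6: A = zy² = 2.6×1.89² = 9.287 m²; P = 2y√(1+z²) = 2×1.89×2.786 = 10.53 m. Hydraulic radius R = A/P = 9.287/10.53 = 0.882 m. Q_B = (1/0.014)·9.287·0.882^(2/3)·√0.0014 = 22.83 m³/s.
Q_A = 2.436 m³/s vs Q_B = 22.83 m³/s, so channel B carries more.

channel B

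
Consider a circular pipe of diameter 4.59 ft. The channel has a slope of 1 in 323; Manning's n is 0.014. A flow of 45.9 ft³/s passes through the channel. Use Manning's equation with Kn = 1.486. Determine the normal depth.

y_n = 2.1 ft

Manning's equation rearranged: A R^(2/3) = nQ / (1.486·√S) = 0.014 × 45.9 / (1.486 × √0.003096) = 7.772.
Trying y = 2.49 ft: A R^(2/3) = 10.39 — too large.
Trying y = 1.57 ft: A R^(2/3) = 4.566 — too small.
Trying y = 2.1 ft: A R^(2/3) = 7.778 — ≈ 7.772.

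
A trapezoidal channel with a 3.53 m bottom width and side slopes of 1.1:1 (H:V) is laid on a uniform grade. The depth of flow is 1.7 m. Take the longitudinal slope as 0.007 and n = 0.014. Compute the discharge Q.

With bottom width b = 3.53 m and side slope z = 1.1: A = (b + zy)y = (3.53 + 1.1×1.7)×1.7 = 9.18 m²; P = b + 2y√(1+z²) = 3.53 + 2×1.7×1.487 = 8.584 m.
Hydraulic radius R = A/P = 9.18/8.584 = 1.069 m.
Manning's equation: Q = (1/n) A R^(2/3) S^(1/2) = (1/0.014) × 9.18 × 1.069^(2/3) × 0.007^(1/2) = 57.4 m³/s.

Q = 57.4 m³/s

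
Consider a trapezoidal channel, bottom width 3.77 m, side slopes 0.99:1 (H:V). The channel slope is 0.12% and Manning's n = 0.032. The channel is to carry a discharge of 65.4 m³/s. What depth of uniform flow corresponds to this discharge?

Manning's equation rearranged: A R^(2/3) = nQ / (1·√S) = 0.032 × 65.4 / (√0.0012) = 60.41.
Trying y = 3.7 m: A R^(2/3) = 42.77 — low.
Trying y = 4.99 m: A R^(2/3) = 78.77 — high.
Trying y = 4.39 m: A R^(2/3) = 60.44 — ≈ 60.41.

y_n = 4.39 m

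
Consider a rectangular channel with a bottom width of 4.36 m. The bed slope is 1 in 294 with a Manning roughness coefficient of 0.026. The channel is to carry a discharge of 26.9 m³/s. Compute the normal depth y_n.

Manning's equation rearranged: A R^(2/3) = nQ / (1·√S) = 0.026 × 26.9 / (√0.003401) = 11.99.
At y = 2.87 m: A R^(2/3) = 14.43 — over.
At y = 1.79 m: A R^(2/3) = 7.715 — short.
At y = 2.49 m: A R^(2/3) = 12 — ≈ 11.99.

y_n = 2.49 m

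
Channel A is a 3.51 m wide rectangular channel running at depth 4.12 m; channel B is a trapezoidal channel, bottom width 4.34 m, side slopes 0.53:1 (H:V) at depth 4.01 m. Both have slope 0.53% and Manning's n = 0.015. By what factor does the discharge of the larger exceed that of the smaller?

Channel A: Flow area A = b·y = 3.51 × 4.12 = 14.46 m². Wetted perimeter P = b + 2y = 3.51 + 2×4.12 = 11.75 m. Hydraulic radius R = A/P = 14.46/11.75 = 1.231 m. Q_A = (1/0.015)·14.46·1.231^(2/3)·√0.0053 = 80.61 m³/s.
Channel B: With bottom width b = 4.34 m and side slope z = 0.53: A = (b + zy)y = (4.34 + 0.53×4.01)×4.01 = 25.93 m²; P = b + 2y√(1+z²) = 4.34 + 2×4.01×1.132 = 13.42 m. Hydraulic radius R = A/P = 25.93/13.42 = 1.932 m. Q_B = (1/0.015)·25.93·1.932^(2/3)·√0.0053 = 195.2 m³/s.
The larger discharge is 195.2 m³/s and the smaller is 80.61 m³/s; the ratio is 2.42.

2.42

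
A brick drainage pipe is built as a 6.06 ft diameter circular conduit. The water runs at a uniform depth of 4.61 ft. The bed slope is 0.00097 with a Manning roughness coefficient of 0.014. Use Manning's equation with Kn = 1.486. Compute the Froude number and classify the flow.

subcritical

For a circular section of diameter D = 6.06 ft at depth y = 4.61 ft, the central angle is θ = 2 arccos(1 − 2y/D) = 4.239 rad. Then A = (D²/8)(θ − sin θ) = 23.54 ft² and P = Dθ/2 = 12.84 ft.
Hydraulic radius R = A/P = 23.54/12.84 = 1.833 ft.
V = (1.486/n) R^(2/3) √S = (1.486/0.014) × 1.833^(2/3) × √0.00097 = 4.951 ft/s. Hydraulic depth D_h = A/T = 23.54/5.171 = 4.553 ft.
Froude number Fr = V/√(g·D_h) = 4.951/√(32.2×4.553) = 0.409, which is less than 1, so the flow is subcritical.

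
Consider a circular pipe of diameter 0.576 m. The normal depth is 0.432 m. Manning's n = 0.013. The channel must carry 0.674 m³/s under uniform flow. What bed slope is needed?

S = 0.018

For a circular section of diameter D = 0.576 m at depth y = 0.432 m, the central angle is θ = 2 arccos(1 − 2y/D) = 4.189 rad. Then A = (D²/8)(θ − sin θ) = 0.2096 m² and P = Dθ/2 = 1.206 m.
Hydraulic radius R = A/P = 0.2096/1.206 = 0.1738 m.
From Manning's equation, S = [nQ / (1 A R^(2/3))]² = [0.013 × 0.674 / (1 × 0.2096 × 0.1738^(2/3))]² = 0.018.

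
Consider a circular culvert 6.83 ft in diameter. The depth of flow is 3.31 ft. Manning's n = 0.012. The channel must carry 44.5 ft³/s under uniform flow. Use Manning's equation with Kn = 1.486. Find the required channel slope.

For a circular section of diameter D = 6.83 ft at depth y = 3.31 ft, the central angle is θ = 2 arccos(1 − 2y/D) = 3.08 rad. Then A = (D²/8)(θ − sin θ) = 17.6 ft² and P = Dθ/2 = 10.52 ft.
Hydraulic radius R = A/P = 17.6/10.52 = 1.673 ft.
From Manning's equation, S = [nQ / (1.486 A R^(2/3))]² = [0.012 × 44.5 / (1.486 × 17.6 × 1.673^(2/3))]² = 0.00021.

S = 0.00021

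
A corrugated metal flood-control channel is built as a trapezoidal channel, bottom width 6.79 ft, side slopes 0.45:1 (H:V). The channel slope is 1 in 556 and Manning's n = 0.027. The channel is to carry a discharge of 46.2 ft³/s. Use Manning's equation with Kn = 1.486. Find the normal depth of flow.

Manning's equation rearranged: A R^(2/3) = nQ / (1.486·√S) = 0.027 × 46.2 / (1.486 × √0.001799) = 19.79.
Try y = 1.55 ft: A R^(2/3) = 12.66 — too small.
Try y = 2.26 ft: A R^(2/3) = 23.14 — too large.
Try y = 2.05 ft: A R^(2/3) = 19.79 — close enough.

y_n = 2.05 ft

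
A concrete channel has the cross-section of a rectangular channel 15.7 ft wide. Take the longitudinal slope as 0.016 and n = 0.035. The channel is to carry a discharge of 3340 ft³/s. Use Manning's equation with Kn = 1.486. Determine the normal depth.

y_n = 13.6 ft

Manning's equation rearranged: A R^(2/3) = nQ / (1.486·√S) = 0.035 × 3340 / (1.486 × √0.016) = 621.9.
At y = 12.2 ft: A R^(2/3) = 543.3 — short.
At y = 16.5 ft: A R^(2/3) = 789.4 — over.
At y = 13.6 ft: A R^(2/3) = 622.4 — matches.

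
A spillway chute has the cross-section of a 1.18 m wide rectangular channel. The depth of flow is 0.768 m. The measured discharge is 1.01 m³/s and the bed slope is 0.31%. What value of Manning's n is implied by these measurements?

Flow area A = b·y = 1.18 × 0.768 = 0.9062 m². Wetted perimeter P = b + 2y = 1.18 + 2×0.768 = 2.716 m.
Hydraulic radius R = A/P = 0.9062/2.716 = 0.3337 m.
Rearranging Manning's equation: n = (1/Q) A R^(2/3) S^(1/2) = (1/1.01) × 0.9062 × 0.3337^(2/3) × √0.0031 = 0.024.

n = 0.024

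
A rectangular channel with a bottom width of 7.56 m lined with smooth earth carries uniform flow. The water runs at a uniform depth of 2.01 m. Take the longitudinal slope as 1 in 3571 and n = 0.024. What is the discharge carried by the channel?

Flow area A = b·y = 7.56 × 2.01 = 15.2 m². Wetted perimeter P = b + 2y = 7.56 + 2×2.01 = 11.58 m.
Hydraulic radius R = A/P = 15.2/11.58 = 1.312 m.
Manning's equation: Q = (1/n) A R^(2/3) S^(1/2) = (1/0.024) × 15.2 × 1.312^(2/3) × 0.00028^(1/2) = 12.7 m³/s.

Q = 12.7 m³/s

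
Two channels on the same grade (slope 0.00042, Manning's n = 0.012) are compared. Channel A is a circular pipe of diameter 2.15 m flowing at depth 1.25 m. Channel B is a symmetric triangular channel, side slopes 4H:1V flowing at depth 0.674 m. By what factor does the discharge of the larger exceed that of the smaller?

1.78

Channel A: For a circular section of diameter D = 2.15 m at depth y = 1.25 m, the central angle is θ = 2 arccos(1 − 2y/D) = 3.469 rad. Then A = (D²/8)(θ − sin θ) = 2.19 m² and P = Dθ/2 = 3.729 m. Hydraulic radius R = A/P = 2.19/3.729 = 0.5873 m. Q_A = (1/0.012)·2.19·0.5873^(2/3)·√0.00042 = 2.623 m³/s.
Channel B: For a triangular section with side slope z = 4: A = zy² = 4×0.674² = 1.817 m²; P = 2y√(1+z²) = 2×0.674×4.123 = 5.558 m. Hydraulic radius R = A/P = 1.817/5.558 = 0.3269 m. Q_B = (1/0.012)·1.817·0.3269^(2/3)·√0.00042 = 1.473 m³/s.
The larger discharge is 2.623 m³/s and the smaller is 1.473 m³/s; the ratio is 1.78.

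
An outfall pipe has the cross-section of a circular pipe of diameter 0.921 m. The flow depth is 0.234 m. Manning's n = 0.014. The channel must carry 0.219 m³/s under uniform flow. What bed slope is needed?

S = 0.0075

For a circular section of diameter D = 0.921 m at depth y = 0.234 m, the central angle is θ = 2 arccos(1 − 2y/D) = 2.113 rad. Then A = (D²/8)(θ − sin θ) = 0.1332 m² and P = Dθ/2 = 0.9731 m.
Hydraulic radius R = A/P = 0.1332/0.9731 = 0.1369 m.
From Manning's equation, S = [nQ / (1 A R^(2/3))]² = [0.014 × 0.219 / (1 × 0.1332 × 0.1369^(2/3))]² = 0.0075.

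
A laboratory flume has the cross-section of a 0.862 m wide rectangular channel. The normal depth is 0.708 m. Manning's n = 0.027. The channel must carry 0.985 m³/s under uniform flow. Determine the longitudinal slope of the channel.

Flow area A = b·y = 0.862 × 0.708 = 0.6103 m². Wetted perimeter P = b + 2y = 0.862 + 2×0.708 = 2.278 m.
Hydraulic radius R = A/P = 0.6103/2.278 = 0.2679 m.
From Manning's equation, S = [nQ / (1 A R^(2/3))]² = [0.027 × 0.985 / (1 × 0.6103 × 0.2679^(2/3))]² = 0.011.

S = 0.011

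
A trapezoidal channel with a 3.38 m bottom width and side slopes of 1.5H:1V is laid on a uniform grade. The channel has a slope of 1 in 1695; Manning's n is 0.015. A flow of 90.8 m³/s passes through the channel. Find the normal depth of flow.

y_n = 3.83 m

Manning's equation rearranged: A R^(2/3) = nQ / (1·√S) = 0.015 × 90.8 / (√0.00059) = 56.07.
At y = 4.26 m: A R^(2/3) = 70.85 — high.
At y = 3.83 m: A R^(2/3) = 56.09 — close enough.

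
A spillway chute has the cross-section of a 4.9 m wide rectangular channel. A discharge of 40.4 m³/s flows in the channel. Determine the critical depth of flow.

y_c = 1.91 m

For a rectangular channel, critical depth y_c = (q²/g)^(1/3) where q = Q/b = 40.4/4.9 = 8.245 m²/s.
So y_c = (8.245²/9.81)^(1/3) = 1.91 m.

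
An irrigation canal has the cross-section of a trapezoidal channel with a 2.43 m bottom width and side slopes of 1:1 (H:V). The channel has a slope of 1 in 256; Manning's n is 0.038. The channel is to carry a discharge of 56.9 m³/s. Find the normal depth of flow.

y_n = 3.78 m

Manning's equation rearranged: A R^(2/3) = nQ / (1·√S) = 0.038 × 56.9 / (√0.003906) = 34.6.
Trying y = 4.71 m: A R^(2/3) = 55.76 — over.
Trying y = 3.24 m: A R^(2/3) = 24.97 — short.
Trying y = 3.78 m: A R^(2/3) = 34.59 — matches.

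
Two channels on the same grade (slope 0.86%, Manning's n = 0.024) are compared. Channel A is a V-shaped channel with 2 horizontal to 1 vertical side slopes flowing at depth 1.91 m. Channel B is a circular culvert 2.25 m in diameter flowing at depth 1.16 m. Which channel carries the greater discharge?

Channel A: For a triangular section with side slope z = 2: A = zy² = 2×1.91² = 7.296 m²; P = 2y√(1+z²) = 2×1.91×2.236 = 8.542 m. Hydraulic radius R = A/P = 7.296/8.542 = 0.8542 m. Q_A = (1/0.024)·7.296·0.8542^(2/3)·√0.0086 = 25.38 m³/s.
Channel B: For a circular section of diameter D = 2.25 m at depth y = 1.16 m, the central angle is θ = 2 arccos(1 − 2y/D) = 3.204 rad. Then A = (D²/8)(θ − sin θ) = 2.067 m² and P = Dθ/2 = 3.604 m. Hydraulic radius R = A/P = 2.067/3.604 = 0.5734 m. Q_B = (1/0.024)·2.067·0.5734^(2/3)·√0.0086 = 5.512 m³/s.
Q_A = 25.38 m³/s vs Q_B = 5.512 m³/s, so channel A carries more.

channel A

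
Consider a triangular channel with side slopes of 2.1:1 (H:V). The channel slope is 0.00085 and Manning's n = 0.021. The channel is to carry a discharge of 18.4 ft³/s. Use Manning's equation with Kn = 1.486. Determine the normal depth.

y_n = 2.1 ft

Manning's equation rearranged: A R^(2/3) = nQ / (1.486·√S) = 0.021 × 18.4 / (1.486 × √0.00085) = 8.919.
At y = 1.59 ft: A R^(2/3) = 4.256 — low.
At y = 2.56 ft: A R^(2/3) = 15.16 — high.
At y = 2.1 ft: A R^(2/3) = 8.937 — matches.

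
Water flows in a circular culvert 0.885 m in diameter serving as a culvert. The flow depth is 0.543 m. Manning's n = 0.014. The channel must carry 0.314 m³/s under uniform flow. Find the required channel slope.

For a circular section of diameter D = 0.885 m at depth y = 0.543 m, the central angle is θ = 2 arccos(1 − 2y/D) = 3.6 rad. Then A = (D²/8)(θ − sin θ) = 0.3957 m² and P = Dθ/2 = 1.593 m.
Hydraulic radius R = A/P = 0.3957/1.593 = 0.2484 m.
From Manning's equation, S = [nQ / (1 A R^(2/3))]² = [0.014 × 0.314 / (1 × 0.3957 × 0.2484^(2/3))]² = 0.00079.

S = 0.00079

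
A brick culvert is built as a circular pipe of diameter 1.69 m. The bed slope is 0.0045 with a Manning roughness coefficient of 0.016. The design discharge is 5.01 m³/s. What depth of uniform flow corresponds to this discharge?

Manning's equation rearranged: A R^(2/3) = nQ / (1·√S) = 0.016 × 5.01 / (√0.0045) = 1.195.
Trying y = 1.48 m: A R^(2/3) = 1.328 — over.
Trying y = 1.08 m: A R^(2/3) = 0.9323 — short.
Trying y = 1.31 m: A R^(2/3) = 1.195 — ≈ 1.195.

y_n = 1.31 m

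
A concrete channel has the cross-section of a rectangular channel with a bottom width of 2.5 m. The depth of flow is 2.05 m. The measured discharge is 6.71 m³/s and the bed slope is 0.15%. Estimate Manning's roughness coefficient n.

Flow area A = b·y = 2.5 × 2.05 = 5.125 m². Wetted perimeter P = b + 2y = 2.5 + 2×2.05 = 6.6 m.
Hydraulic radius R = A/P = 5.125/6.6 = 0.7765 m.
Rearranging Manning's equation: n = (1/Q) A R^(2/3) S^(1/2) = (1/6.71) × 5.125 × 0.7765^(2/3) × √0.0015 = 0.025.

n = 0.025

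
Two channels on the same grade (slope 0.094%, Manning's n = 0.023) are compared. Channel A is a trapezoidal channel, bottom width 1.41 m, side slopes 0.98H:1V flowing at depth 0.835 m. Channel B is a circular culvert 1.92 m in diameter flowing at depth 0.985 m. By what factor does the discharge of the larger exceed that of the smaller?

Channel A: With bottom width b = 1.41 m and side slope z = 0.98: A = (b + zy)y = (1.41 + 0.98×0.835)×0.835 = 1.861 m²; P = b + 2y√(1+z²) = 1.41 + 2×0.835×1.4 = 3.748 m. Hydraulic radius R = A/P = 1.861/3.748 = 0.4964 m. Q_A = (1/0.023)·1.861·0.4964^(2/3)·√0.00094 = 1.555 m³/s.
Channel B: For a circular section of diameter D = 1.92 m at depth y = 0.985 m, the central angle is θ = 2 arccos(1 − 2y/D) = 3.194 rad. Then A = (D²/8)(θ − sin θ) = 1.496 m² and P = Dθ/2 = 3.066 m. Hydraulic radius R = A/P = 1.496/3.066 = 0.4878 m. Q_B = (1/0.023)·1.496·0.4878^(2/3)·√0.00094 = 1.235 m³/s.
The larger discharge is 1.555 m³/s and the smaller is 1.235 m³/s; the ratio is 1.26.

1.26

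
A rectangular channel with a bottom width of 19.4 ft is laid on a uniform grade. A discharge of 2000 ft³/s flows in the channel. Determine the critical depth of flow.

For a rectangular channel, critical depth y_c = (q²/g)^(1/3) where q = Q/b = 2000/19.4 = 103.1 ft²/s.
So y_c = (103.1²/32.2)^(1/3) = 6.91 ft.

y_c = 6.91 ft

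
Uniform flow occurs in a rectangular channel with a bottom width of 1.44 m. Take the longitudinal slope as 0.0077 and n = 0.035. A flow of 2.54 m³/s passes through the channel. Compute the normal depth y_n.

y_n = 1.2 m

Manning's equation rearranged: A R^(2/3) = nQ / (1·√S) = 0.035 × 2.54 / (√0.0077) = 1.013.
At y = 1.47 m: A R^(2/3) = 1.304 — over.
At y = 1.2 m: A R^(2/3) = 1.015 — close enough.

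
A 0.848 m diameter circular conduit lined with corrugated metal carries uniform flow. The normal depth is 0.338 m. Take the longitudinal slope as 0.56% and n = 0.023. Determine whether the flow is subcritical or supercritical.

subcritical

For a circular section of diameter D = 0.848 m at depth y = 0.338 m, the central angle is θ = 2 arccos(1 − 2y/D) = 2.733 rad. Then A = (D²/8)(θ − sin θ) = 0.21 m² and P = Dθ/2 = 1.159 m.
Hydraulic radius R = A/P = 0.21/1.159 = 0.1812 m.
V = (1/n) R^(2/3) √S = (1/0.023) × 0.1812^(2/3) × √0.0056 = 1.042 m/s. Hydraulic depth D_h = A/T = 0.21/0.8304 = 0.2529 m.
Froude number Fr = V/√(g·D_h) = 1.042/√(9.81×0.2529) = 0.661, which is less than 1, so the flow is subcritical.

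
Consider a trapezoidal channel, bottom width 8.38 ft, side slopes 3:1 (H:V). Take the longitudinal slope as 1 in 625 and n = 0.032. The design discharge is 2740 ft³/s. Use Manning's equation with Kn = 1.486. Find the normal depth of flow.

y_n = 11 ft

Manning's equation rearranged: A R^(2/3) = nQ / (1.486·√S) = 0.032 × 2740 / (1.486 × √0.0016) = 1475.
At y = 13.7 ft: A R^(2/3) = 2512 — high.
At y = 8.06 ft: A R^(2/3) = 707 — low.
At y = 11 ft: A R^(2/3) = 1476 — ≈ 1475.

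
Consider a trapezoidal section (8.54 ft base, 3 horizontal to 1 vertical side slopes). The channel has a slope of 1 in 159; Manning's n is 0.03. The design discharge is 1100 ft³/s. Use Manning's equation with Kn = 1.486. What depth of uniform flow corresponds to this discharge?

Manning's equation rearranged: A R^(2/3) = nQ / (1.486·√S) = 0.03 × 1100 / (1.486 × √0.006289) = 280.
Try y = 6.01 ft: A R^(2/3) = 363.2 — high.
Try y = 5.35 ft: A R^(2/3) = 280 — ≈ 280.

y_n = 5.35 ft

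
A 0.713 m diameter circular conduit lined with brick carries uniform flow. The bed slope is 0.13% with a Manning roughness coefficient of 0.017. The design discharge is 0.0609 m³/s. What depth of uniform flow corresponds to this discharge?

y_n = 0.231 m

Manning's equation rearranged: A R^(2/3) = nQ / (1·√S) = 0.017 × 0.0609 / (√0.0013) = 0.02871.
At y = 0.261 m: A R^(2/3) = 0.03617 — high.
At y = 0.18 m: A R^(2/3) = 0.01766 — low.
At y = 0.231 m: A R^(2/3) = 0.02872 — close enough.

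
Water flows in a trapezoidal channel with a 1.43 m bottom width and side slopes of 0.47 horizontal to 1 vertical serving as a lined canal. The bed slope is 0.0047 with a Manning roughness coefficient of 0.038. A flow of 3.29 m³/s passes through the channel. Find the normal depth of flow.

y_n = 1.26 m

Manning's equation rearranged: A R^(2/3) = nQ / (1·√S) = 0.038 × 3.29 / (√0.0047) = 1.824.
Trying y = 1.41 m: A R^(2/3) = 2.212 — over.
Trying y = 1.1 m: A R^(2/3) = 1.446 — short.
Trying y = 1.26 m: A R^(2/3) = 1.822 — matches.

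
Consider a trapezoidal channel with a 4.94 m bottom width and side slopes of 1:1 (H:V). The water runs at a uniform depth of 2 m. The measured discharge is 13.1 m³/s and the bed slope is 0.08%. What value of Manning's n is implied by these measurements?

n = 0.0359

With bottom width b = 4.94 m and side slope z = 1: A = (b + zy)y = (4.94 + 1×2)×2 = 13.88 m²; P = b + 2y√(1+z²) = 4.94 + 2×2×1.414 = 10.6 m.
Hydraulic radius R = A/P = 13.88/10.6 = 1.31 m.
Rearranging Manning's equation: n = (1/Q) A R^(2/3) S^(1/2) = (1/13.1) × 13.88 × 1.31^(2/3) × √0.0008 = 0.0359.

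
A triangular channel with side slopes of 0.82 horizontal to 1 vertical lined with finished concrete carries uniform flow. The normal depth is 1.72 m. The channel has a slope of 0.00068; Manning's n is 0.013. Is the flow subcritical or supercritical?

For a triangular section with side slope z = 0.82: A = zy² = 0.82×1.72² = 2.426 m²; P = 2y√(1+z²) = 2×1.72×1.293 = 4.449 m.
Hydraulic radius R = A/P = 2.426/4.449 = 0.5453 m.
V = (1/n) R^(2/3) √S = (1/0.013) × 0.5453^(2/3) × √0.00068 = 1.339 m/s. Hydraulic depth D_h = A/T = 2.426/2.821 = 0.86 m.
Froude number Fr = V/√(g·D_h) = 1.339/√(9.81×0.86) = 0.461, which is less than 1, so the flow is subcritical.

subcritical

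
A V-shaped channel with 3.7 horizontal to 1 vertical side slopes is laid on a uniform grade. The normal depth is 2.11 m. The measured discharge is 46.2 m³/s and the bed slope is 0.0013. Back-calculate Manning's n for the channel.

n = 0.013

For a triangular section with side slope z = 3.7: A = zy² = 3.7×2.11² = 16.47 m²; P = 2y√(1+z²) = 2×2.11×3.833 = 16.17 m.
Hydraulic radius R = A/P = 16.47/16.17 = 1.018 m.
Rearranging Manning's equation: n = (1/Q) A R^(2/3) S^(1/2) = (1/46.2) × 16.47 × 1.018^(2/3) × √0.0013 = 0.013.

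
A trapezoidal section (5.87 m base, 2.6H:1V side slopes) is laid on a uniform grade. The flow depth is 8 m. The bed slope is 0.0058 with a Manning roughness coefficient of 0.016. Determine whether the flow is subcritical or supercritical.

supercritical

With bottom width b = 5.87 m and side slope z = 2.6: A = (b + zy)y = (5.87 + 2.6×8)×8 = 213.4 m²; P = b + 2y√(1+z²) = 5.87 + 2×8×2.786 = 50.44 m.
Hydraulic radius R = A/P = 213.4/50.44 = 4.23 m.
V = (1/n) R^(2/3) √S = (1/0.016) × 4.23^(2/3) × √0.0058 = 12.45 m/s. Hydraulic depth D_h = A/T = 213.4/47.47 = 4.495 m.
Froude number Fr = V/√(g·D_h) = 12.45/√(9.81×4.495) = 1.87, which is greater than 1, so the flow is supercritical.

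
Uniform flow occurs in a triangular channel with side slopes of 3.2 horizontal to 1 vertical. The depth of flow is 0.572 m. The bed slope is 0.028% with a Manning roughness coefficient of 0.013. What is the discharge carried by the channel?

For a triangular section with side slope z = 3.2: A = zy² = 3.2×0.572² = 1.047 m²; P = 2y√(1+z²) = 2×0.572×3.353 = 3.835 m.
Hydraulic radius R = A/P = 1.047/3.835 = 0.273 m.
Manning's equation: Q = (1/n) A R^(2/3) S^(1/2) = (1/0.013) × 1.047 × 0.273^(2/3) × 0.00028^(1/2) = 0.567 m³/s.

Q = 0.567 m³/s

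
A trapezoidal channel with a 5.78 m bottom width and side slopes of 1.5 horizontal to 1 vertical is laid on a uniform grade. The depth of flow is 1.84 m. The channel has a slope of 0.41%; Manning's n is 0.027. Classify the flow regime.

With bottom width b = 5.78 m and side slope z = 1.5: A = (b + zy)y = (5.78 + 1.5×1.84)×1.84 = 15.71 m²; P = b + 2y√(1+z²) = 5.78 + 2×1.84×1.803 = 12.41 m.
Hydraulic radius R = A/P = 15.71/12.41 = 1.266 m.
V = (1/n) R^(2/3) √S = (1/0.027) × 1.266^(2/3) × √0.0041 = 2.775 m/s. Hydraulic depth D_h = A/T = 15.71/11.3 = 1.391 m.
Froude number Fr = V/√(g·D_h) = 2.775/√(9.81×1.391) = 0.751, which is less than 1, so the flow is subcritical.

subcritical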